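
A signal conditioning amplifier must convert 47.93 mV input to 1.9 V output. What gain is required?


Gain = Vout / Vin (converting to same units).
G = 1.9 V / 47.93 mV
G = 1900.0 mV / 47.93 mV
G = 39.64

39.64


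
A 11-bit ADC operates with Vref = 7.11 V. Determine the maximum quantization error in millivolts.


The maximum quantization error is +/- LSB/2.
LSB = Vref / 2^n = 7.11 / 2048 = 0.00347168 V
Max error = LSB / 2 = 0.00347168 / 2 = 0.00173584 V
Max error = 1.7358 mV

1.7358 mV


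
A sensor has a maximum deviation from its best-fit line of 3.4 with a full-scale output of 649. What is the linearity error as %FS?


Linearity error = (max deviation / full scale) * 100%.
Linearity = (3.4 / 649) * 100
Linearity = 0.524 %FS

0.524 %FS


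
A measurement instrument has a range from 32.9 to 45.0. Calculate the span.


Span = upper range - lower range.
Span = 45.0 - (32.9)
Span = 12.1

12.1


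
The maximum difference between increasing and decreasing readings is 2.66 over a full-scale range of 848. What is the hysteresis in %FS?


Hysteresis = (max difference / full scale) * 100%.
H = (2.66 / 848) * 100
H = 0.314 %FS

0.314 %FS


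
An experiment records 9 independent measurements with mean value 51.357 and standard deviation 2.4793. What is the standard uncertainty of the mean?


The standard uncertainty for Type A evaluation is u = s / sqrt(n).
u = 2.4793 / sqrt(9)
u = 2.4793 / 3.0
u = 0.8264

0.8264


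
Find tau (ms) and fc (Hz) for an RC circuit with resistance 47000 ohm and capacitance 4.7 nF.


Time constant: tau = R * C.
tau = 47000 * 4.70e-09 = 0.0002209 s
tau = 0.2209 ms
Cutoff frequency: fc = 1 / (2*pi*R*C).
fc = 1 / (2*pi*0.0002209) = 720.48 Hz

tau = 0.2209 ms, fc = 720.48 Hz


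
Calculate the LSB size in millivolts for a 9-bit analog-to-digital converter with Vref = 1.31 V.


The resolution (LSB) of an ADC is Vref / 2^n.
LSB = 1.31 / 2^9
LSB = 1.31 / 512
LSB = 0.00255859 V = 2.55859375 mV

2.55859375 mV


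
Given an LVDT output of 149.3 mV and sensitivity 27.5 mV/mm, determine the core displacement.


Displacement = Vout / sensitivity.
d = 149.3 / 27.5
d = 5.429 mm

5.429 mm


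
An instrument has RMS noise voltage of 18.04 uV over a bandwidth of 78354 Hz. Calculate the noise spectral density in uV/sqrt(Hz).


Noise spectral density = Vrms / sqrt(BW).
NSD = 18.04 / sqrt(78354)
NSD = 18.04 / 279.9178
NSD = 0.0644 uV/sqrt(Hz)

0.0644 uV/sqrt(Hz)


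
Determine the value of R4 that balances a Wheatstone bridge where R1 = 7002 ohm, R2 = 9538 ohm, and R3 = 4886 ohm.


At balance: R1*R4 = R2*R3, so R4 = R2*R3/R1.
R4 = 9538 * 4886 / 7002
R4 = 46602668 / 7002
R4 = 6655.62 ohm

6655.62 ohm


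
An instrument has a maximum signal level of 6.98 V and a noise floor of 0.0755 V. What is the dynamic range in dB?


Dynamic range = 20 * log10(Vmax / Vnoise).
DR = 20 * log10(6.98 / 0.0755)
DR = 20 * log10(92.45)
DR = 39.32 dB

39.32 dB


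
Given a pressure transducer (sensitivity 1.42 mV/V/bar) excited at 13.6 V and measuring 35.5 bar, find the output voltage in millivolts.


Output = sensitivity * Vex * P.
Vout = 1.42 * 13.6 * 35.5
Vout = 19.312 * 35.5
Vout = 685.58 mV

685.58 mV


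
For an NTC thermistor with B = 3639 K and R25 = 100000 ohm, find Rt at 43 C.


NTC thermistor equation: Rt = R25 * exp(B * (1/T - 1/T25)).
T in Kelvin: 316.15 K, T25 = 298.15 K
1/T - 1/T25 = 1/316.15 - 1/298.15 = -0.00019096
B * (1/T - 1/T25) = 3639 * -0.00019096 = -0.6949
Rt = 100000 * exp(-0.6949) = 49912.1 ohm

49912.1 ohm


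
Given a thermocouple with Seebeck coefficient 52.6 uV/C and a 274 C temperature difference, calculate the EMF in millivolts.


The thermocouple output V = sensitivity * dT.
V = 52.6 uV/C * 274 C
V = 14412.4 uV
V = 14.412 mV

14.412 mV


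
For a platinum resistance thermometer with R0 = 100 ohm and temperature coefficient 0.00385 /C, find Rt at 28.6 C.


The RTD equation: Rt = R0 * (1 + alpha * T).
Rt = 100 * (1 + 0.00385 * 28.6)
Rt = 100 * (1 + 0.11011)
Rt = 100 * 1.11011
Rt = 111.011 ohm

111.011 ohm


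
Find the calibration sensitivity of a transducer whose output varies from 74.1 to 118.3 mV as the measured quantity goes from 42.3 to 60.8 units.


Sensitivity = (y2 - y1) / (x2 - x1).
S = (118.3 - 74.1) / (60.8 - 42.3)
S = 44.2 / 18.5
S = 2.3892 mV/unit

2.3892 mV/unit


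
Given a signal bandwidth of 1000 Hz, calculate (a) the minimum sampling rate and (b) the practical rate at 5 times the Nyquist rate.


By Nyquist theorem, fs_min = 2 * fmax.
fs_min = 2 * 1000 = 2000 Hz
Practical rate = 5 * fs_min = 5 * 2000 = 10000 Hz

fs_min = 2000 Hz, fs_practical = 10000 Hz


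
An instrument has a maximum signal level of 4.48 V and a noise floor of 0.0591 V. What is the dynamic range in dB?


Dynamic range = 20 * log10(Vmax / Vnoise).
DR = 20 * log10(4.48 / 0.0591)
DR = 20 * log10(75.8)
DR = 37.59 dB

37.59 dB


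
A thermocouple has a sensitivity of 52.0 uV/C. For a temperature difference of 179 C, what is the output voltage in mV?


The thermocouple output V = sensitivity * dT.
V = 52.0 uV/C * 179 C
V = 9308.0 uV
V = 9.308 mV

9.308 mV


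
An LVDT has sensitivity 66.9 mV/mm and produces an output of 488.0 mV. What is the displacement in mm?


Displacement = Vout / sensitivity.
d = 488.0 / 66.9
d = 7.294 mm

7.294 mm


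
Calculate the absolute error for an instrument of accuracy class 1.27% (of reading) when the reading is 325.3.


Absolute error = (accuracy% / 100) * reading.
Error = (1.27 / 100) * 325.3
Error = 0.0127 * 325.3
Error = 4.1313

4.1313


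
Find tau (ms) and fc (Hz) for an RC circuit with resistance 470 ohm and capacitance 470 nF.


Time constant: tau = R * C.
tau = 470 * 4.70e-07 = 0.0002209 s
tau = 0.2209 ms
Cutoff frequency: fc = 1 / (2*pi*R*C).
fc = 1 / (2*pi*0.0002209) = 720.48 Hz

tau = 0.2209 ms, fc = 720.48 Hz


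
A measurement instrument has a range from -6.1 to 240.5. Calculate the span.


Span = upper range - lower range.
Span = 240.5 - (-6.1)
Span = 246.6

246.6


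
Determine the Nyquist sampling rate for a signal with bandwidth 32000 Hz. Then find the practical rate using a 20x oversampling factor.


By Nyquist theorem, fs_min = 2 * fmax.
fs_min = 2 * 32000 = 64000 Hz
Practical rate = 20 * fs_min = 20 * 64000 = 1280000 Hz

fs_min = 64000 Hz, fs_practical = 1280000 Hz


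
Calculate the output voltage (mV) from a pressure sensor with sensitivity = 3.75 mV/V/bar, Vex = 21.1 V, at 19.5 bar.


Output = sensitivity * Vex * P.
Vout = 3.75 * 21.1 * 19.5
Vout = 79.125 * 19.5
Vout = 1542.94 mV

1542.94 mV


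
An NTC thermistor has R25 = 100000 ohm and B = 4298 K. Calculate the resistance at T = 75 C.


NTC thermistor equation: Rt = R25 * exp(B * (1/T - 1/T25)).
T in Kelvin: 348.15 K, T25 = 298.15 K
1/T - 1/T25 = 1/348.15 - 1/298.15 = -0.00048169
B * (1/T - 1/T25) = 4298 * -0.00048169 = -2.0703
Rt = 100000 * exp(-2.0703) = 12614.7 ohm

12614.7 ohm


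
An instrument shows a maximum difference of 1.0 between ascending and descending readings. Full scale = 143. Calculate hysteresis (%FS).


Hysteresis = (max difference / full scale) * 100%.
H = (1.0 / 143) * 100
H = 0.699 %FS

0.699 %FS


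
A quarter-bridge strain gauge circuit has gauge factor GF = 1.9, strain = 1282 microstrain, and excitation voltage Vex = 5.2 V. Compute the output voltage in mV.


Quarter bridge output: Vout = (GF * epsilon * Vex) / 4.
Vout = (1.9 * 1282e-6 * 5.2) / 4
Vout = 0.01266616 / 4 V
Vout = 0.00316654 V = 3.1665 mV

3.1665 mV


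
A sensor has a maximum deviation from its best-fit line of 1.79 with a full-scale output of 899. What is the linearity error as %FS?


Linearity error = (max deviation / full scale) * 100%.
Linearity = (1.79 / 899) * 100
Linearity = 0.199 %FS

0.199 %FS


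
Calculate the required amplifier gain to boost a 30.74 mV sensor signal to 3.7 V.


Gain = Vout / Vin (converting to same units).
G = 3.7 V / 30.74 mV
G = 3700.0 mV / 30.74 mV
G = 120.36

120.36


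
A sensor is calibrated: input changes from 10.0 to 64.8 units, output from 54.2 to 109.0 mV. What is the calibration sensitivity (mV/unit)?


Sensitivity = (y2 - y1) / (x2 - x1).
S = (109.0 - 54.2) / (64.8 - 10.0)
S = 54.8 / 54.8
S = 1.0 mV/unit

1.0 mV/unit


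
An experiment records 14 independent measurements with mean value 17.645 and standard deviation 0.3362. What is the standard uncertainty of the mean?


The standard uncertainty for Type A evaluation is u = s / sqrt(n).
u = 0.3362 / sqrt(14)
u = 0.3362 / 3.7417
u = 0.0899

0.0899


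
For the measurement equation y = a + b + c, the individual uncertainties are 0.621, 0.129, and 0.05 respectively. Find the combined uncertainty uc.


For a sum of independent quantities, uc = sqrt(u1^2 + u2^2 + u3^2).
uc = sqrt(0.621^2 + 0.129^2 + 0.05^2)
uc = sqrt(0.385641 + 0.016641 + 0.0025)
uc = 0.6362

0.6362


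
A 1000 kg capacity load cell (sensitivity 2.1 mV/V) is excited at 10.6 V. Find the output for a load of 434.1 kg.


Vout = rated_output * Vex * (load / capacity).
Vout = 2.1 * 10.6 * (434.1 / 1000)
Vout = 2.1 * 10.6 * 0.4341
Vout = 9.663 mV

9.663 mV


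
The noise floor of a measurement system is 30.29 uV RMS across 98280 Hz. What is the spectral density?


Noise spectral density = Vrms / sqrt(BW).
NSD = 30.29 / sqrt(98280)
NSD = 30.29 / 313.4964
NSD = 0.0966 uV/sqrt(Hz)

0.0966 uV/sqrt(Hz)


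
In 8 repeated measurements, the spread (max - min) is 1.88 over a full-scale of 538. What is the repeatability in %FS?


Repeatability = (spread / full scale) * 100%.
R = (1.88 / 538) * 100
R = 0.349 %FS

0.349 %FS


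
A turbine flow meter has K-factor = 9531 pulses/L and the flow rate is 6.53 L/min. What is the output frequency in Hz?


Frequency = K * Q / 60 (converting L/min to L/s).
f = 9531 * 6.53 / 60
f = 62237.43 / 60
f = 1037.29 Hz

1037.29 Hz


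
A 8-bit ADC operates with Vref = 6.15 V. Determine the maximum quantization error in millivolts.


The maximum quantization error is +/- LSB/2.
LSB = Vref / 2^n = 6.15 / 256 = 0.02402344 V
Max error = LSB / 2 = 0.02402344 / 2 = 0.01201172 V
Max error = 12.0117 mV

12.0117 mV


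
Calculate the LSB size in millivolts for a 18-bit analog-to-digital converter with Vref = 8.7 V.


The resolution (LSB) of an ADC is Vref / 2^n.
LSB = 8.7 / 2^18
LSB = 8.7 / 262144
LSB = 3.319e-05 V = 0.03318787 mV

0.03318787 mV


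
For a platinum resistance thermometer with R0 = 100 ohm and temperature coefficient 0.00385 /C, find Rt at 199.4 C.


The RTD equation: Rt = R0 * (1 + alpha * T).
Rt = 100 * (1 + 0.00385 * 199.4)
Rt = 100 * (1 + 0.76769)
Rt = 100 * 1.76769
Rt = 176.769 ohm

176.769 ohm


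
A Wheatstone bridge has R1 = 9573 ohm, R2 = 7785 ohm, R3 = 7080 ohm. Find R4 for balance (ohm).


At balance: R1*R4 = R2*R3, so R4 = R2*R3/R1.
R4 = 7785 * 7080 / 9573
R4 = 55117800 / 9573
R4 = 5757.63 ohm

5757.63 ohm


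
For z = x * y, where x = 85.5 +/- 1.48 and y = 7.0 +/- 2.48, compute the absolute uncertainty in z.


For a product z = x*y, the relative uncertainty is:
uz/z = sqrt((ux/x)^2 + (uy/y)^2)
Relative uncertainties: ux/x = 1.48/85.5 = 0.01731
uy/y = 2.48/7.0 = 0.354286
z = 85.5 * 7.0 = 598.5
uz = 598.5 * sqrt(0.01731^2 + 0.354286^2) = 212.293

212.293


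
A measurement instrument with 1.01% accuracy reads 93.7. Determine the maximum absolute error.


Absolute error = (accuracy% / 100) * reading.
Error = (1.01 / 100) * 93.7
Error = 0.0101 * 93.7
Error = 0.9464

0.9464


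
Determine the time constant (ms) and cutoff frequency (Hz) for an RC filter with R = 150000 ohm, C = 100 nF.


Time constant: tau = R * C.
tau = 150000 * 1.00e-07 = 0.015 s
tau = 15.0 ms
Cutoff frequency: fc = 1 / (2*pi*R*C).
fc = 1 / (2*pi*0.015) = 10.61 Hz

tau = 15.0 ms, fc = 10.61 Hz


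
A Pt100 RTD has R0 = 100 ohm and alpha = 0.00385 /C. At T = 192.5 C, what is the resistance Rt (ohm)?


The RTD equation: Rt = R0 * (1 + alpha * T).
Rt = 100 * (1 + 0.00385 * 192.5)
Rt = 100 * (1 + 0.741125)
Rt = 100 * 1.741125
Rt = 174.113 ohm

174.113 ohm


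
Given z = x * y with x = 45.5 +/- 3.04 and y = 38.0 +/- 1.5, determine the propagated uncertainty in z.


For a product z = x*y, the relative uncertainty is:
uz/z = sqrt((ux/x)^2 + (uy/y)^2)
Relative uncertainties: ux/x = 3.04/45.5 = 0.066813
uy/y = 1.5/38.0 = 0.039474
z = 45.5 * 38.0 = 1729.0
uz = 1729.0 * sqrt(0.066813^2 + 0.039474^2) = 134.175

134.175


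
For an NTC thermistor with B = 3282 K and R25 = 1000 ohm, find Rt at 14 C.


NTC thermistor equation: Rt = R25 * exp(B * (1/T - 1/T25)).
T in Kelvin: 287.15 K, T25 = 298.15 K
1/T - 1/T25 = 1/287.15 - 1/298.15 = 0.00012848
B * (1/T - 1/T25) = 3282 * 0.00012848 = 0.4217
Rt = 1000 * exp(0.4217) = 1524.5 ohm

1524.5 ohm


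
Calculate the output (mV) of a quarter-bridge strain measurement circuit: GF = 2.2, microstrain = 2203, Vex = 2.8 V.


Quarter bridge output: Vout = (GF * epsilon * Vex) / 4.
Vout = (2.2 * 2203e-6 * 2.8) / 4
Vout = 0.01357048 / 4 V
Vout = 0.00339262 V = 3.3926 mV

3.3926 mV


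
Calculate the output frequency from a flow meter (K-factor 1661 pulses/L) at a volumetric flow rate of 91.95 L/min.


Frequency = K * Q / 60 (converting L/min to L/s).
f = 1661 * 91.95 / 60
f = 152728.95 / 60
f = 2545.48 Hz

2545.48 Hz


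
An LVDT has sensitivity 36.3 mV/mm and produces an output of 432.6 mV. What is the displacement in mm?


Displacement = Vout / sensitivity.
d = 432.6 / 36.3
d = 11.917 mm

11.917 mm


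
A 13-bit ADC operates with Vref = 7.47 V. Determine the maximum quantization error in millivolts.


The maximum quantization error is +/- LSB/2.
LSB = Vref / 2^n = 7.47 / 8192 = 0.00091187 V
Max error = LSB / 2 = 0.00091187 / 2 = 0.00045593 V
Max error = 0.4559 mV

0.4559 mV


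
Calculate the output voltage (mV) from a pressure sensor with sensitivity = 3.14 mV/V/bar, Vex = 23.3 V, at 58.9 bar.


Output = sensitivity * Vex * P.
Vout = 3.14 * 23.3 * 58.9
Vout = 73.162 * 58.9
Vout = 4309.24 mV

4309.24 mV


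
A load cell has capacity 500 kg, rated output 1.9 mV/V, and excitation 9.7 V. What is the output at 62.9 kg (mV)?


Vout = rated_output * Vex * (load / capacity).
Vout = 1.9 * 9.7 * (62.9 / 500)
Vout = 1.9 * 9.7 * 0.1258
Vout = 2.318 mV

2.318 mV


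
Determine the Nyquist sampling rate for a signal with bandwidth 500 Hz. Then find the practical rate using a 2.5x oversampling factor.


By Nyquist theorem, fs_min = 2 * fmax.
fs_min = 2 * 500 = 1000 Hz
Practical rate = 2.5 * fs_min = 2.5 * 1000 = 2500 Hz

fs_min = 1000 Hz, fs_practical = 2500 Hz


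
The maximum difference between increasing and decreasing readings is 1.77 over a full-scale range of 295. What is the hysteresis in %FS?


Hysteresis = (max difference / full scale) * 100%.
H = (1.77 / 295) * 100
H = 0.6 %FS

0.6 %FS


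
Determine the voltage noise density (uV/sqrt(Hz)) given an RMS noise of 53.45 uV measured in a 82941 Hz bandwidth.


Noise spectral density = Vrms / sqrt(BW).
NSD = 53.45 / sqrt(82941)
NSD = 53.45 / 287.9948
NSD = 0.1856 uV/sqrt(Hz)

0.1856 uV/sqrt(Hz)


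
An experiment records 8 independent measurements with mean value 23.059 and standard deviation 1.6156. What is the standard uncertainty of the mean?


The standard uncertainty for Type A evaluation is u = s / sqrt(n).
u = 1.6156 / sqrt(8)
u = 1.6156 / 2.8284
u = 0.5712

0.5712


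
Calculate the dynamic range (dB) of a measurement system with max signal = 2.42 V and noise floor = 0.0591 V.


Dynamic range = 20 * log10(Vmax / Vnoise).
DR = 20 * log10(2.42 / 0.0591)
DR = 20 * log10(40.95)
DR = 32.24 dB

32.24 dB


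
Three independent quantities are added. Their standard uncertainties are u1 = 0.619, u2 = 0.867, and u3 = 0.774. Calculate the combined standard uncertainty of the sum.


For a sum of independent quantities, uc = sqrt(u1^2 + u2^2 + u3^2).
uc = sqrt(0.619^2 + 0.867^2 + 0.774^2)
uc = sqrt(0.383161 + 0.751689 + 0.599076)
uc = 1.3168

1.3168


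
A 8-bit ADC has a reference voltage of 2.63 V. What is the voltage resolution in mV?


The resolution (LSB) of an ADC is Vref / 2^n.
LSB = 2.63 / 2^8
LSB = 2.63 / 256
LSB = 0.01027344 V = 10.2734375 mV

10.2734375 mV


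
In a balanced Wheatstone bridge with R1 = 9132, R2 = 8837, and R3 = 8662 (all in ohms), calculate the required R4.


At balance: R1*R4 = R2*R3, so R4 = R2*R3/R1.
R4 = 8837 * 8662 / 9132
R4 = 76546094 / 9132
R4 = 8382.18 ohm

8382.18 ohm


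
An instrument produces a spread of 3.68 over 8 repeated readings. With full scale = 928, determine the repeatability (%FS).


Repeatability = (spread / full scale) * 100%.
R = (3.68 / 928) * 100
R = 0.397 %FS

0.397 %FS


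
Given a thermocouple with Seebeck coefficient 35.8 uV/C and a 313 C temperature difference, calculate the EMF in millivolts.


The thermocouple output V = sensitivity * dT.
V = 35.8 uV/C * 313 C
V = 11205.4 uV
V = 11.205 mV

11.205 mV


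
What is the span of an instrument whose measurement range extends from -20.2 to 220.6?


Span = upper range - lower range.
Span = 220.6 - (-20.2)
Span = 240.8

240.8


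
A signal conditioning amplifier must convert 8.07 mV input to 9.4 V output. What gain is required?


Gain = Vout / Vin (converting to same units).
G = 9.4 V / 8.07 mV
G = 9400.0 mV / 8.07 mV
G = 1164.81

1164.81


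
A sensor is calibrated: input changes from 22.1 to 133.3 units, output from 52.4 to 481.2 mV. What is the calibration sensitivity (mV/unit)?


Sensitivity = (y2 - y1) / (x2 - x1).
S = (481.2 - 52.4) / (133.3 - 22.1)
S = 428.8 / 111.2
S = 3.8561 mV/unit

3.8561 mV/unit


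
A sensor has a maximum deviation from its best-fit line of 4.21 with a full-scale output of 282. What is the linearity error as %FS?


Linearity error = (max deviation / full scale) * 100%.
Linearity = (4.21 / 282) * 100
Linearity = 1.493 %FS

1.493 %FS


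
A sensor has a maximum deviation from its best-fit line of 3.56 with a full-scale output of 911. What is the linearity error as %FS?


Linearity error = (max deviation / full scale) * 100%.
Linearity = (3.56 / 911) * 100
Linearity = 0.391 %FS

0.391 %FS


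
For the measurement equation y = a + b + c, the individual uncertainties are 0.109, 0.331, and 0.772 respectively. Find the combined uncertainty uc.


For a sum of independent quantities, uc = sqrt(u1^2 + u2^2 + u3^2).
uc = sqrt(0.109^2 + 0.331^2 + 0.772^2)
uc = sqrt(0.011881 + 0.109561 + 0.595984)
uc = 0.847

0.847


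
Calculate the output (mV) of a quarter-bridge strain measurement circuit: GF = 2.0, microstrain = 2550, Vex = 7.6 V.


Quarter bridge output: Vout = (GF * epsilon * Vex) / 4.
Vout = (2.0 * 2550e-6 * 7.6) / 4
Vout = 0.03876 / 4 V
Vout = 0.00969 V = 9.69 mV

9.69 mV


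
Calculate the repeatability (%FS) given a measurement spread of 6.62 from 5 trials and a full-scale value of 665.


Repeatability = (spread / full scale) * 100%.
R = (6.62 / 665) * 100
R = 0.995 %FS

0.995 %FS


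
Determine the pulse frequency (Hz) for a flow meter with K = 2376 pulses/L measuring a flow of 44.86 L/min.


Frequency = K * Q / 60 (converting L/min to L/s).
f = 2376 * 44.86 / 60
f = 106587.36 / 60
f = 1776.46 Hz

1776.46 Hz


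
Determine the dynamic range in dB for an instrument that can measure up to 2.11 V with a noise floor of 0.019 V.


Dynamic range = 20 * log10(Vmax / Vnoise).
DR = 20 * log10(2.11 / 0.019)
DR = 20 * log10(111.05)
DR = 40.91 dB

40.91 dB


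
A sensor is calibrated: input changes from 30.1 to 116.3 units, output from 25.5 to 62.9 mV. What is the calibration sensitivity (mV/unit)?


Sensitivity = (y2 - y1) / (x2 - x1).
S = (62.9 - 25.5) / (116.3 - 30.1)
S = 37.4 / 86.2
S = 0.4339 mV/unit

0.4339 mV/unit


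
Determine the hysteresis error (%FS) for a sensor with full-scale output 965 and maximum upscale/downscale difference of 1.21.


Hysteresis = (max difference / full scale) * 100%.
H = (1.21 / 965) * 100
H = 0.125 %FS

0.125 %FS


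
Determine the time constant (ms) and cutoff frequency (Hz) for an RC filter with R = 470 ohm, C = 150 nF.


Time constant: tau = R * C.
tau = 470 * 1.50e-07 = 7.05e-05 s
tau = 0.0705 ms
Cutoff frequency: fc = 1 / (2*pi*R*C).
fc = 1 / (2*pi*7.05e-05) = 2257.52 Hz

tau = 0.0705 ms, fc = 2257.52 Hz


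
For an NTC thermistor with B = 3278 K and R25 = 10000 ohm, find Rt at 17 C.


NTC thermistor equation: Rt = R25 * exp(B * (1/T - 1/T25)).
T in Kelvin: 290.15 K, T25 = 298.15 K
1/T - 1/T25 = 1/290.15 - 1/298.15 = 9.248e-05
B * (1/T - 1/T25) = 3278 * 9.248e-05 = 0.3031
Rt = 10000 * exp(0.3031) = 13541.0 ohm

13541.0 ohm


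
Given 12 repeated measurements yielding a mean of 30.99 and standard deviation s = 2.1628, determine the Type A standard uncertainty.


The standard uncertainty for Type A evaluation is u = s / sqrt(n).
u = 2.1628 / sqrt(12)
u = 2.1628 / 3.4641
u = 0.6243

0.6243


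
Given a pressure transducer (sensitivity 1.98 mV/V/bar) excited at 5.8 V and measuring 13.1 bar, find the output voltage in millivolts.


Output = sensitivity * Vex * P.
Vout = 1.98 * 5.8 * 13.1
Vout = 11.484 * 13.1
Vout = 150.44 mV

150.44 mV


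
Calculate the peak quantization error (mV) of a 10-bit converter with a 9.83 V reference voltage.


The maximum quantization error is +/- LSB/2.
LSB = Vref / 2^n = 9.83 / 1024 = 0.00959961 V
Max error = LSB / 2 = 0.00959961 / 2 = 0.0047998 V
Max error = 4.7998 mV

4.7998 mV


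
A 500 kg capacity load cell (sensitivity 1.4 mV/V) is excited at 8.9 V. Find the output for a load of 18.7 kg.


Vout = rated_output * Vex * (load / capacity).
Vout = 1.4 * 8.9 * (18.7 / 500)
Vout = 1.4 * 8.9 * 0.0374
Vout = 0.466 mV

0.466 mV


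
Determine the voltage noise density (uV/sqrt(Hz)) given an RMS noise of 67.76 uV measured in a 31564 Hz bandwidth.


Noise spectral density = Vrms / sqrt(BW).
NSD = 67.76 / sqrt(31564)
NSD = 67.76 / 177.6626
NSD = 0.3814 uV/sqrt(Hz)

0.3814 uV/sqrt(Hz)


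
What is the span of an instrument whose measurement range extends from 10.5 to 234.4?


Span = upper range - lower range.
Span = 234.4 - (10.5)
Span = 223.9

223.9


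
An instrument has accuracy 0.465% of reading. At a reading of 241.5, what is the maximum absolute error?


Absolute error = (accuracy% / 100) * reading.
Error = (0.465 / 100) * 241.5
Error = 0.00465 * 241.5
Error = 1.123

1.123


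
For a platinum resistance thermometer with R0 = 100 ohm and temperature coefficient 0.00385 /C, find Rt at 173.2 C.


The RTD equation: Rt = R0 * (1 + alpha * T).
Rt = 100 * (1 + 0.00385 * 173.2)
Rt = 100 * (1 + 0.66682)
Rt = 100 * 1.66682
Rt = 166.682 ohm

166.682 ohm


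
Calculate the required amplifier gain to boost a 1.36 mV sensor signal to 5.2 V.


Gain = Vout / Vin (converting to same units).
G = 5.2 V / 1.36 mV
G = 5200.0 mV / 1.36 mV
G = 3823.53

3823.53


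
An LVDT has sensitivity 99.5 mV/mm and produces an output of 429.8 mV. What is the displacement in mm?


Displacement = Vout / sensitivity.
d = 429.8 / 99.5
d = 4.32 mm

4.32 mm


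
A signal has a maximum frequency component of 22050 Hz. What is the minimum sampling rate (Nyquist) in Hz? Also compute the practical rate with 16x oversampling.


By Nyquist theorem, fs_min = 2 * fmax.
fs_min = 2 * 22050 = 44100 Hz
Practical rate = 16 * fs_min = 16 * 44100 = 705600 Hz

fs_min = 44100 Hz, fs_practical = 705600 Hz


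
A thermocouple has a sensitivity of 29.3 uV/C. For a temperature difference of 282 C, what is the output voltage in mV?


The thermocouple output V = sensitivity * dT.
V = 29.3 uV/C * 282 C
V = 8262.6 uV
V = 8.263 mV

8.263 mV


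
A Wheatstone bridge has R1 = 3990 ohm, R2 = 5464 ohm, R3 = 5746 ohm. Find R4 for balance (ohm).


At balance: R1*R4 = R2*R3, so R4 = R2*R3/R1.
R4 = 5464 * 5746 / 3990
R4 = 31396144 / 3990
R4 = 7868.71 ohm

7868.71 ohm


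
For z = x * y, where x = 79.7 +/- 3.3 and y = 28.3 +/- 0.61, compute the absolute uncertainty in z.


For a product z = x*y, the relative uncertainty is:
uz/z = sqrt((ux/x)^2 + (uy/y)^2)
Relative uncertainties: ux/x = 3.3/79.7 = 0.041405
uy/y = 0.61/28.3 = 0.021555
z = 79.7 * 28.3 = 2255.5
uz = 2255.5 * sqrt(0.041405^2 + 0.021555^2) = 105.287

105.287


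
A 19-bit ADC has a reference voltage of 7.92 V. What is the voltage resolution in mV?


The resolution (LSB) of an ADC is Vref / 2^n.
LSB = 7.92 / 2^19
LSB = 7.92 / 524288
LSB = 1.511e-05 V = 0.0151062 mV

0.0151062 mV


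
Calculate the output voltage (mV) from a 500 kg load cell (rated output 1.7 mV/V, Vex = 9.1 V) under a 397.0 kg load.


Vout = rated_output * Vex * (load / capacity).
Vout = 1.7 * 9.1 * (397.0 / 500)
Vout = 1.7 * 9.1 * 0.794
Vout = 12.283 mV

12.283 mV


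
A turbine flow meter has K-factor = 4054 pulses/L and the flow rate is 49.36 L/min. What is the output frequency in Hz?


Frequency = K * Q / 60 (converting L/min to L/s).
f = 4054 * 49.36 / 60
f = 200105.44 / 60
f = 3335.09 Hz

3335.09 Hz


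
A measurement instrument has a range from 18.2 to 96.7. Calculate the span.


Span = upper range - lower range.
Span = 96.7 - (18.2)
Span = 78.5

78.5


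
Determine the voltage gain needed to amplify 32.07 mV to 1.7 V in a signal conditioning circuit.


Gain = Vout / Vin (converting to same units).
G = 1.7 V / 32.07 mV
G = 1700.0 mV / 32.07 mV
G = 53.01

53.01


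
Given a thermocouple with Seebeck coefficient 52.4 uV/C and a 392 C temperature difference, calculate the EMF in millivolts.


The thermocouple output V = sensitivity * dT.
V = 52.4 uV/C * 392 C
V = 20540.8 uV
V = 20.541 mV

20.541 mV


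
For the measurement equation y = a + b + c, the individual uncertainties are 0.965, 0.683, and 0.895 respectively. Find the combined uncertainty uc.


For a sum of independent quantities, uc = sqrt(u1^2 + u2^2 + u3^2).
uc = sqrt(0.965^2 + 0.683^2 + 0.895^2)
uc = sqrt(0.931225 + 0.466489 + 0.801025)
uc = 1.4828

1.4828


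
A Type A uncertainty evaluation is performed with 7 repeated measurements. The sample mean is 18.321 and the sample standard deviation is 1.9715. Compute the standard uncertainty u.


The standard uncertainty for Type A evaluation is u = s / sqrt(n).
u = 1.9715 / sqrt(7)
u = 1.9715 / 2.6458
u = 0.7452

0.7452


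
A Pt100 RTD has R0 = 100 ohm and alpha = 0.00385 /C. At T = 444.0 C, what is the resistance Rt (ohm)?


The RTD equation: Rt = R0 * (1 + alpha * T).
Rt = 100 * (1 + 0.00385 * 444.0)
Rt = 100 * (1 + 1.7094)
Rt = 100 * 2.7094
Rt = 270.94 ohm

270.94 ohm


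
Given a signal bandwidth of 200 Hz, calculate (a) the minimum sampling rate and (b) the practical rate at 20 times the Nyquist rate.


By Nyquist theorem, fs_min = 2 * fmax.
fs_min = 2 * 200 = 400 Hz
Practical rate = 20 * fs_min = 20 * 400 = 8000 Hz

fs_min = 400 Hz, fs_practical = 8000 Hz


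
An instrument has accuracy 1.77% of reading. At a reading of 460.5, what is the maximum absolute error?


Absolute error = (accuracy% / 100) * reading.
Error = (1.77 / 100) * 460.5
Error = 0.0177 * 460.5
Error = 8.1509

8.1509


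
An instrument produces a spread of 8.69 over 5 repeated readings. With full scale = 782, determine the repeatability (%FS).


Repeatability = (spread / full scale) * 100%.
R = (8.69 / 782) * 100
R = 1.111 %FS

1.111 %FS


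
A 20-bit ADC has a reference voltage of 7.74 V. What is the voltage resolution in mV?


The resolution (LSB) of an ADC is Vref / 2^n.
LSB = 7.74 / 2^20
LSB = 7.74 / 1048576
LSB = 7.38e-06 V = 0.00738144 mV

0.00738144 mV


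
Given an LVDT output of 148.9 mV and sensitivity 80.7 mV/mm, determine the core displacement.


Displacement = Vout / sensitivity.
d = 148.9 / 80.7
d = 1.845 mm

1.845 mm


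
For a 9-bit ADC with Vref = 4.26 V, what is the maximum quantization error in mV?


The maximum quantization error is +/- LSB/2.
LSB = Vref / 2^n = 4.26 / 512 = 0.00832031 V
Max error = LSB / 2 = 0.00832031 / 2 = 0.00416016 V
Max error = 4.1602 mV

4.1602 mV


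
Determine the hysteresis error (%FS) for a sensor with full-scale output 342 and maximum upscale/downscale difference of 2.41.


Hysteresis = (max difference / full scale) * 100%.
H = (2.41 / 342) * 100
H = 0.705 %FS

0.705 %FS


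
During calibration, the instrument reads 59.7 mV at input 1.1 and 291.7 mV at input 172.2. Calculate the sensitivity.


Sensitivity = (y2 - y1) / (x2 - x1).
S = (291.7 - 59.7) / (172.2 - 1.1)
S = 232.0 / 171.1
S = 1.3559 mV/unit

1.3559 mV/unit


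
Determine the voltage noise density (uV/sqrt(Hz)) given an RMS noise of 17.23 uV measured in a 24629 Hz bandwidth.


Noise spectral density = Vrms / sqrt(BW).
NSD = 17.23 / sqrt(24629)
NSD = 17.23 / 156.9363
NSD = 0.1098 uV/sqrt(Hz)

0.1098 uV/sqrt(Hz)


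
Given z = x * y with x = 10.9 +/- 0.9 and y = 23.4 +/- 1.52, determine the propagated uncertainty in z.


For a product z = x*y, the relative uncertainty is:
uz/z = sqrt((ux/x)^2 + (uy/y)^2)
Relative uncertainties: ux/x = 0.9/10.9 = 0.082569
uy/y = 1.52/23.4 = 0.064957
z = 10.9 * 23.4 = 255.1
uz = 255.1 * sqrt(0.082569^2 + 0.064957^2) = 26.796

26.796


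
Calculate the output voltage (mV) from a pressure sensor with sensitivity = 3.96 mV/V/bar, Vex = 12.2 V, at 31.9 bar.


Output = sensitivity * Vex * P.
Vout = 3.96 * 12.2 * 31.9
Vout = 48.312 * 31.9
Vout = 1541.15 mV

1541.15 mV


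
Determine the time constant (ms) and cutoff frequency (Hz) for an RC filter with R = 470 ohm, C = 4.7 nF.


Time constant: tau = R * C.
tau = 470 * 4.70e-09 = 2.209e-06 s
tau = 0.0022 ms
Cutoff frequency: fc = 1 / (2*pi*R*C).
fc = 1 / (2*pi*2.209e-06) = 72048.41 Hz

tau = 0.0022 ms, fc = 72048.41 Hz


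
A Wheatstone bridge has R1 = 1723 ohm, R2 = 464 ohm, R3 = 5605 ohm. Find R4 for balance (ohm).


At balance: R1*R4 = R2*R3, so R4 = R2*R3/R1.
R4 = 464 * 5605 / 1723
R4 = 2600720 / 1723
R4 = 1509.41 ohm

1509.41 ohm


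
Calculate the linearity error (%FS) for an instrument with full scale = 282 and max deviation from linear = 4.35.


Linearity error = (max deviation / full scale) * 100%.
Linearity = (4.35 / 282) * 100
Linearity = 1.543 %FS

1.543 %FS


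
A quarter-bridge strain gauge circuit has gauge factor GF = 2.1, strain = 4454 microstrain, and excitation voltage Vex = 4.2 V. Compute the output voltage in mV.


Quarter bridge output: Vout = (GF * epsilon * Vex) / 4.
Vout = (2.1 * 4454e-6 * 4.2) / 4
Vout = 0.03928428 / 4 V
Vout = 0.00982107 V = 9.8211 mV

9.8211 mV


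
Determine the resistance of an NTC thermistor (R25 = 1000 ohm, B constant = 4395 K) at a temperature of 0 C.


NTC thermistor equation: Rt = R25 * exp(B * (1/T - 1/T25)).
T in Kelvin: 273.15 K, T25 = 298.15 K
1/T - 1/T25 = 1/273.15 - 1/298.15 = 0.00030698
B * (1/T - 1/T25) = 4395 * 0.00030698 = 1.3492
Rt = 1000 * exp(1.3492) = 3854.2 ohm

3854.2 ohm


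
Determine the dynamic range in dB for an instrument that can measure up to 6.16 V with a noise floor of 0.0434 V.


Dynamic range = 20 * log10(Vmax / Vnoise).
DR = 20 * log10(6.16 / 0.0434)
DR = 20 * log10(141.94)
DR = 43.04 dB

43.04 dB


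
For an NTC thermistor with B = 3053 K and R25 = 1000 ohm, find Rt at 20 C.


NTC thermistor equation: Rt = R25 * exp(B * (1/T - 1/T25)).
T in Kelvin: 293.15 K, T25 = 298.15 K
1/T - 1/T25 = 1/293.15 - 1/298.15 = 5.721e-05
B * (1/T - 1/T25) = 3053 * 5.721e-05 = 0.1747
Rt = 1000 * exp(0.1747) = 1190.8 ohm

1190.8 ohm


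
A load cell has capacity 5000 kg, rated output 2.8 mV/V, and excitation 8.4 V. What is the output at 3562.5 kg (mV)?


Vout = rated_output * Vex * (load / capacity).
Vout = 2.8 * 8.4 * (3562.5 / 5000)
Vout = 2.8 * 8.4 * 0.7125
Vout = 16.758 mV

16.758 mV


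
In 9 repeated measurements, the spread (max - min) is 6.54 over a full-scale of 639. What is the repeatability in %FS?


Repeatability = (spread / full scale) * 100%.
R = (6.54 / 639) * 100
R = 1.023 %FS

1.023 %FS


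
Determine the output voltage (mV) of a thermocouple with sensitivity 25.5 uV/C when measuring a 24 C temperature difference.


The thermocouple output V = sensitivity * dT.
V = 25.5 uV/C * 24 C
V = 612.0 uV
V = 0.612 mV

0.612 mV


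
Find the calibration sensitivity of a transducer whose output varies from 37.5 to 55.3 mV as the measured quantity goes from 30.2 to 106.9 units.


Sensitivity = (y2 - y1) / (x2 - x1).
S = (55.3 - 37.5) / (106.9 - 30.2)
S = 17.8 / 76.7
S = 0.2321 mV/unit

0.2321 mV/unit


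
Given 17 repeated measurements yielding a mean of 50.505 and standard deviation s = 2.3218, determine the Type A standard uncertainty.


The standard uncertainty for Type A evaluation is u = s / sqrt(n).
u = 2.3218 / sqrt(17)
u = 2.3218 / 4.1231
u = 0.5631

0.5631


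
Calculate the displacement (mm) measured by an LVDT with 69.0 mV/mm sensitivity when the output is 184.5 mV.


Displacement = Vout / sensitivity.
d = 184.5 / 69.0
d = 2.674 mm

2.674 mm


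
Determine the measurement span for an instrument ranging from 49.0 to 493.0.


Span = upper range - lower range.
Span = 493.0 - (49.0)
Span = 444.0

444.0


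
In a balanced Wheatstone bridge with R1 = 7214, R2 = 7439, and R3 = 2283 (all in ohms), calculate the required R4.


At balance: R1*R4 = R2*R3, so R4 = R2*R3/R1.
R4 = 7439 * 2283 / 7214
R4 = 16983237 / 7214
R4 = 2354.21 ohm

2354.21 ohm


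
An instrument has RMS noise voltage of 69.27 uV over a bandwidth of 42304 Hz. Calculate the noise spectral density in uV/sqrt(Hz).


Noise spectral density = Vrms / sqrt(BW).
NSD = 69.27 / sqrt(42304)
NSD = 69.27 / 205.6794
NSD = 0.3368 uV/sqrt(Hz)

0.3368 uV/sqrt(Hz)


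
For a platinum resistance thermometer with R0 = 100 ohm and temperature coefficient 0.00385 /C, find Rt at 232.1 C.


The RTD equation: Rt = R0 * (1 + alpha * T).
Rt = 100 * (1 + 0.00385 * 232.1)
Rt = 100 * (1 + 0.893585)
Rt = 100 * 1.893585
Rt = 189.358 ohm

189.358 ohm


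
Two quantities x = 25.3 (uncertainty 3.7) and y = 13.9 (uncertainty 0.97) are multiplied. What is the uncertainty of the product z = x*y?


For a product z = x*y, the relative uncertainty is:
uz/z = sqrt((ux/x)^2 + (uy/y)^2)
Relative uncertainties: ux/x = 3.7/25.3 = 0.146245
uy/y = 0.97/13.9 = 0.069784
z = 25.3 * 13.9 = 351.7
uz = 351.7 * sqrt(0.146245^2 + 0.069784^2) = 56.985

56.985


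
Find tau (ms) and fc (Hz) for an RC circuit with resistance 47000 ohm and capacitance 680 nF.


Time constant: tau = R * C.
tau = 47000 * 6.80e-07 = 0.03196 s
tau = 31.96 ms
Cutoff frequency: fc = 1 / (2*pi*R*C).
fc = 1 / (2*pi*0.03196) = 4.98 Hz

tau = 31.96 ms, fc = 4.98 Hz


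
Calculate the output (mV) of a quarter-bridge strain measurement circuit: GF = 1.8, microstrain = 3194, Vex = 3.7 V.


Quarter bridge output: Vout = (GF * epsilon * Vex) / 4.
Vout = (1.8 * 3194e-6 * 3.7) / 4
Vout = 0.02127204 / 4 V
Vout = 0.00531801 V = 5.318 mV

5.318 mV


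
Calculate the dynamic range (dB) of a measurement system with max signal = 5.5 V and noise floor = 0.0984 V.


Dynamic range = 20 * log10(Vmax / Vnoise).
DR = 20 * log10(5.5 / 0.0984)
DR = 20 * log10(55.89)
DR = 34.95 dB

34.95 dB


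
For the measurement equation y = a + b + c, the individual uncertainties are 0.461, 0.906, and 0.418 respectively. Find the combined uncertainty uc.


For a sum of independent quantities, uc = sqrt(u1^2 + u2^2 + u3^2).
uc = sqrt(0.461^2 + 0.906^2 + 0.418^2)
uc = sqrt(0.212521 + 0.820836 + 0.174724)
uc = 1.0991

1.0991


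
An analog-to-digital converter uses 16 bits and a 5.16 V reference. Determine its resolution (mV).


The resolution (LSB) of an ADC is Vref / 2^n.
LSB = 5.16 / 2^16
LSB = 5.16 / 65536
LSB = 7.874e-05 V = 0.07873535 mV

0.07873535 mV


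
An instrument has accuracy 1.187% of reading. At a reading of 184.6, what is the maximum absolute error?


Absolute error = (accuracy% / 100) * reading.
Error = (1.187 / 100) * 184.6
Error = 0.01187 * 184.6
Error = 2.1912

2.1912


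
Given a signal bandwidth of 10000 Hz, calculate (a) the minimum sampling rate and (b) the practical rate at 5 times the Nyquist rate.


By Nyquist theorem, fs_min = 2 * fmax.
fs_min = 2 * 10000 = 20000 Hz
Practical rate = 5 * fs_min = 5 * 20000 = 100000 Hz

fs_min = 20000 Hz, fs_practical = 100000 Hz


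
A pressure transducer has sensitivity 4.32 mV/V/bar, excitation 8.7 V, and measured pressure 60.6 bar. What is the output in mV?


Output = sensitivity * Vex * P.
Vout = 4.32 * 8.7 * 60.6
Vout = 37.584 * 60.6
Vout = 2277.59 mV

2277.59 mV


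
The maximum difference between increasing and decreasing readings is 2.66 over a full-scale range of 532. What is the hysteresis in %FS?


Hysteresis = (max difference / full scale) * 100%.
H = (2.66 / 532) * 100
H = 0.5 %FS

0.5 %FS


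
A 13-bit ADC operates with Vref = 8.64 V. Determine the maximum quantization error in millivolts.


The maximum quantization error is +/- LSB/2.
LSB = Vref / 2^n = 8.64 / 8192 = 0.00105469 V
Max error = LSB / 2 = 0.00105469 / 2 = 0.00052734 V
Max error = 0.5273 mV

0.5273 mV


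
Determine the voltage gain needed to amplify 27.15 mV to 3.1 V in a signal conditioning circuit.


Gain = Vout / Vin (converting to same units).
G = 3.1 V / 27.15 mV
G = 3100.0 mV / 27.15 mV
G = 114.18

114.18


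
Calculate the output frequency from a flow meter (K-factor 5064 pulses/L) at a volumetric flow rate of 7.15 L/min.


Frequency = K * Q / 60 (converting L/min to L/s).
f = 5064 * 7.15 / 60
f = 36207.6 / 60
f = 603.46 Hz

603.46 Hz


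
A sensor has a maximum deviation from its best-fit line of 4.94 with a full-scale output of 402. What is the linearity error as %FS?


Linearity error = (max deviation / full scale) * 100%.
Linearity = (4.94 / 402) * 100
Linearity = 1.229 %FS

1.229 %FS


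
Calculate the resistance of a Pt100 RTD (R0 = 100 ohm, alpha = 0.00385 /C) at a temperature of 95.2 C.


The RTD equation: Rt = R0 * (1 + alpha * T).
Rt = 100 * (1 + 0.00385 * 95.2)
Rt = 100 * (1 + 0.36652)
Rt = 100 * 1.36652
Rt = 136.652 ohm

136.652 ohm


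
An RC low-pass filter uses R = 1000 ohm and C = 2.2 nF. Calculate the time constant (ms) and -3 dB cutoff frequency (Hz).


Time constant: tau = R * C.
tau = 1000 * 2.20e-09 = 2.2e-06 s
tau = 0.0022 ms
Cutoff frequency: fc = 1 / (2*pi*R*C).
fc = 1 / (2*pi*2.2e-06) = 72343.16 Hz

tau = 0.0022 ms, fc = 72343.16 Hz


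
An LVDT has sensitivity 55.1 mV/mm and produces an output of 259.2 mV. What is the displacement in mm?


Displacement = Vout / sensitivity.
d = 259.2 / 55.1
d = 4.704 mm

4.704 mm


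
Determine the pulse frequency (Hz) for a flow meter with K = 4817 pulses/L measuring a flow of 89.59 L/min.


Frequency = K * Q / 60 (converting L/min to L/s).
f = 4817 * 89.59 / 60
f = 431555.03 / 60
f = 7192.58 Hz

7192.58 Hz


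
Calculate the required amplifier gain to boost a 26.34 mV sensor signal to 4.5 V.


Gain = Vout / Vin (converting to same units).
G = 4.5 V / 26.34 mV
G = 4500.0 mV / 26.34 mV
G = 170.84

170.84


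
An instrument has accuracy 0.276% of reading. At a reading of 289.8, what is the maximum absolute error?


Absolute error = (accuracy% / 100) * reading.
Error = (0.276 / 100) * 289.8
Error = 0.00276 * 289.8
Error = 0.7998

0.7998


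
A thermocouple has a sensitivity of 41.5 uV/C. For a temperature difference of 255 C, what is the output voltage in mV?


The thermocouple output V = sensitivity * dT.
V = 41.5 uV/C * 255 C
V = 10582.5 uV
V = 10.582 mV

10.582 mV


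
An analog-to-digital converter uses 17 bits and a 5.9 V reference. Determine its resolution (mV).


The resolution (LSB) of an ADC is Vref / 2^n.
LSB = 5.9 / 2^17
LSB = 5.9 / 131072
LSB = 4.501e-05 V = 0.04501343 mV

0.04501343 mV


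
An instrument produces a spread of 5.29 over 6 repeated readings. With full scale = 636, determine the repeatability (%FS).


Repeatability = (spread / full scale) * 100%.
R = (5.29 / 636) * 100
R = 0.832 %FS

0.832 %FS


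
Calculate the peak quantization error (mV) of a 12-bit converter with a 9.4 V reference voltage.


The maximum quantization error is +/- LSB/2.
LSB = Vref / 2^n = 9.4 / 4096 = 0.00229492 V
Max error = LSB / 2 = 0.00229492 / 2 = 0.00114746 V
Max error = 1.1475 mV

1.1475 mV
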